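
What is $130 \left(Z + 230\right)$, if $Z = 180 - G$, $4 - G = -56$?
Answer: $45500$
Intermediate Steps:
$G = 60$ ($G = 4 - -56 = 4 + 56 = 60$)
$Z = 120$ ($Z = 180 - 60 = 120$)
$130 \left(Z + 230\right) = 130 \left(120 + 230\right) = 130 \cdot 350 = 45500$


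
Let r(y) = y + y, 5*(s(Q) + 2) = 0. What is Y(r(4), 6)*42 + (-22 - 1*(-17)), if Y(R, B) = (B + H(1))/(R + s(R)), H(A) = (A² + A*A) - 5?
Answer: 16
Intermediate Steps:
s(Q) = -2 (s(Q) = -2 + (⅕)*0 = -2 + 0 = -2)
H(A) = -5 + 2*A² (H(A) = (A² + A²) - 5 = 2*A² - 5 = -5 + 2*A²)
r(y) = 2*y
Y(R, B) = (-3 + B)/(-2 + R) (Y(R, B) = (B + (-5 + 2*1²))/(R - 2) = (B + (-5 + 2*1))/(-2 + R) = (B + (-5 + 2))/(-2 + R) = (B - 3)/(-2 + R) = (-3 + B)/(-2 + R))
Y(r(4), 6)*42 + (-22 - 1*(-17)) = ((-3 + 6)/(-2 + 2*4))*42 + (-22 - 1*(-17)) = (3/(-2 + 8))*42 + (-22 + 17) = (3/6)*42 - 5 = ((⅙)*3)*42 - 5 = (½)*42 - 5 = 21 - 5 = 16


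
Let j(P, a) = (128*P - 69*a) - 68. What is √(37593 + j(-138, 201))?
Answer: 2*√1498 ≈ 77.408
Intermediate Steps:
j(P, a) = -68 - 69*a + 128*P (j(P, a) = (-69*a + 128*P) - 68 = -68 - 69*a + 128*P)
√(37593 + j(-138, 201)) = √(37593 + (-68 - 69*201 + 128*(-138))) = √(37593 + (-68 - 13869 - 17664)) = √(37593 - 31601) = √5992 = 2*√1498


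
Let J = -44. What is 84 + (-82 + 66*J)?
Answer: -2902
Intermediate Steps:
84 + (-82 + 66*J) = 84 + (-82 + 66*(-44)) = 84 + (-82 - 2904) = 84 - 2986 = -2902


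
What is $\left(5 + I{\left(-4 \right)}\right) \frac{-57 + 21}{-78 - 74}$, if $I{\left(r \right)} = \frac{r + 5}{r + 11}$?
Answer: $\frac{162}{133} \approx 1.218$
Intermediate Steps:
$I{\left(r \right)} = \frac{5 + r}{11 + r}$
$\left(5 + I{\left(-4 \right)}\right) \frac{-57 + 21}{-78 - 74} = \left(5 + \frac{5 - 4}{11 - 4}\right) \frac{-57 + 21}{-78 - 74} = \left(5 + \frac{1}{7} \cdot 1\right) \left(- \frac{36}{-152}\right) = \left(5 + \frac{1}{7} \cdot 1\right) \left(\left(-36\right) \left(- \frac{1}{152}\right)\right) = \left(5 + \frac{1}{7}\right) \frac{9}{38} = \frac{36}{7} \cdot \frac{9}{38} = \frac{162}{133}$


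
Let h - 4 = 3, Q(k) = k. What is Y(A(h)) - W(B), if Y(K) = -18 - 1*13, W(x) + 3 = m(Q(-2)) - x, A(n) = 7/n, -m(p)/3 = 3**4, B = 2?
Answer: 217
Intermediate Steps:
h = 7 (h = 4 + 3 = 7)
m(p) = -243 (m(p) = -3*3**4 = -3*81 = -243)
W(x) = -246 - x (W(x) = -3 + (-243 - x) = -246 - x)
Y(K) = -31 (Y(K) = -18 - 13 = -31)
Y(A(h)) - W(B) = -31 - (-246 - 1*2) = -31 - (-246 - 2) = -31 - 1*(-248) = -31 + 248 = 217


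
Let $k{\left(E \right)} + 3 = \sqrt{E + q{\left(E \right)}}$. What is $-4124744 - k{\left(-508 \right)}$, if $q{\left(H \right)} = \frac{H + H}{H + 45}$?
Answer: $-4124741 - \frac{2 i \sqrt{27107261}}{463} \approx -4.1247 \cdot 10^{6} - 22.49 i$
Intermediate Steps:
$q{\left(H \right)} = \frac{2 H}{45 + H}$
$k{\left(E \right)} = -3 + \sqrt{E + \frac{2 E}{45 + E}}$
$-4124744 - k{\left(-508 \right)} = -4124744 - \left(-3 + \sqrt{- \frac{508 \left(47 - 508\right)}{45 - 508}}\right) = -4124744 - \left(-3 + \sqrt{\left(-508\right) \frac{1}{-463} \left(-461\right)}\right) = -4124744 - \left(-3 + \sqrt{\left(-508\right) \left(- \frac{1}{463}\right) \left(-461\right)}\right) = -4124744 - \left(-3 + \sqrt{- \frac{234188}{463}}\right) = -4124744 - \left(-3 + \frac{2 i \sqrt{27107261}}{463}\right) = -4124744 + \left(3 - \frac{2 i \sqrt{27107261}}{463}\right) = -4124741 - \frac{2 i \sqrt{27107261}}{463}$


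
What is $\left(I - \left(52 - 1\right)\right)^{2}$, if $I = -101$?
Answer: $23104$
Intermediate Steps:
$\left(I - \left(52 - 1\right)\right)^{2} = \left(-101 - \left(52 - 1\right)\right)^{2} = \left(-101 + \left(\left(-21 + 1\right) - 31\right)\right)^{2} = \left(-101 - 51\right)^{2} = \left(-152\right)^{2} = 23104$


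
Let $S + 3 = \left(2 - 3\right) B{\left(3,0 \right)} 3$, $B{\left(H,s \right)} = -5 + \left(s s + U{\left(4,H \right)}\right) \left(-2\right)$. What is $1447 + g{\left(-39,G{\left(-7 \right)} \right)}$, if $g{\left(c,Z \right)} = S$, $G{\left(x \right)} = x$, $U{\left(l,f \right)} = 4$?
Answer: $1483$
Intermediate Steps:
$B{\left(H,s \right)} = -13 - 2 s^{2}$ ($B{\left(H,s \right)} = -5 + \left(s s + 4\right) \left(-2\right) = -5 + \left(s^{2} + 4\right) \left(-2\right) = -5 + \left(4 + s^{2}\right) \left(-2\right) = -5 - \left(8 + 2 s^{2}\right) = -13 - 2 s^{2}$)
$S = 36$ ($S = -3 + \left(2 - 3\right) \left(-13 - 2 \cdot 0^{2}\right) 3 = -3 + \left(2 - 3\right) \left(-13 - 0\right) 3 = -3 + - (-13 + 0) 3 = -3 + \left(-1\right) \left(-13\right) 3 = -3 + 13 \cdot 3 = -3 + 39 = 36$)
$g{\left(c,Z \right)} = 36$
$1447 + g{\left(-39,G{\left(-7 \right)} \right)} = 1447 + 36 = 1483$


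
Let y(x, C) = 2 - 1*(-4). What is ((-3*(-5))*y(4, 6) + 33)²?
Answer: 15129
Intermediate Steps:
y(x, C) = 6 (y(x, C) = 2 + 4 = 6)
((-3*(-5))*y(4, 6) + 33)² = (-3*(-5)*6 + 33)² = (15*6 + 33)² = (90 + 33)² = 123² = 15129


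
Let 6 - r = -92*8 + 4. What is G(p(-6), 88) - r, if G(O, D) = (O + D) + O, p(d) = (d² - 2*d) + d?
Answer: -566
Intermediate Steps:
p(d) = d² - d
G(O, D) = D + 2*O (G(O, D) = (D + O) + O = D + 2*O)
r = 738 (r = 6 - (-92*8 + 4) = 6 - (-736 + 4) = 6 - 1*(-732) = 6 + 732 = 738)
G(p(-6), 88) - r = (88 + 2*(-6*(-1 - 6))) - 1*738 = (88 + 2*(-6*(-7))) - 738 = (88 + 2*42) - 738 = (88 + 84) - 738 = 172 - 738 = -566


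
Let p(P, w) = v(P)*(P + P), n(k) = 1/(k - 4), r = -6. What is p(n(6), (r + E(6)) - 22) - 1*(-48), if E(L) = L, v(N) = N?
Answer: 97/2 ≈ 48.500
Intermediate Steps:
n(k) = 1/(-4 + k)
p(P, w) = 2*P² (p(P, w) = P*(P + P) = P*(2*P) = 2*P²)
p(n(6), (r + E(6)) - 22) - 1*(-48) = 2*(1/(-4 + 6))² - 1*(-48) = 2*(1/2)² + 48 = 2*(½)² + 48 = 2*(¼) + 48 = ½ + 48 = 97/2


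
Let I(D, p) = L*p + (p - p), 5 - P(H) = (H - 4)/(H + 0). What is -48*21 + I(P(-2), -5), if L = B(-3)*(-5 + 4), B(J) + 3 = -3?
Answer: -1038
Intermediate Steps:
B(J) = -6 (B(J) = -3 - 3 = -6)
P(H) = 5 - (-4 + H)/H (P(H) = 5 - (H - 4)/(H + 0) = 5 - (-4 + H)/H)
L = 6 (L = -6*(-5 + 4) = -6*(-1) = 6)
I(D, p) = 6*p (I(D, p) = 6*p + (p - p) = 6*p + 0 = 6*p)
-48*21 + I(P(-2), -5) = -48*21 + 6*(-5) = -1008 - 30 = -1038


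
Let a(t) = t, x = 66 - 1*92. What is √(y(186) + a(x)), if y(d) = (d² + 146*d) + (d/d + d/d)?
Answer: 4*√3858 ≈ 248.45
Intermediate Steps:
y(d) = 2 + d² + 146*d (y(d) = (d² + 146*d) + (1 + 1) = (d² + 146*d) + 2 = 2 + d² + 146*d)
x = -26 (x = 66 - 92 = -26)
√(y(186) + a(x)) = √((2 + 186² + 146*186) - 26) = √((2 + 34596 + 27156) - 26) = √(61754 - 26) = √61728 = 4*√3858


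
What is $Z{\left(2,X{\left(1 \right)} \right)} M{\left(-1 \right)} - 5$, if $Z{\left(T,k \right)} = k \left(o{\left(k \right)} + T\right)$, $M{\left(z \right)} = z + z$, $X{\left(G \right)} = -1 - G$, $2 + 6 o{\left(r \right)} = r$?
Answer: $\frac{1}{3} \approx 0.33333$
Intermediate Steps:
$o{\left(r \right)} = - \frac{1}{3} + \frac{r}{6}$
$M{\left(z \right)} = 2 z$
$Z{\left(T,k \right)} = k \left(- \frac{1}{3} + T + \frac{k}{6}\right)$ ($Z{\left(T,k \right)} = k \left(\left(- \frac{1}{3} + \frac{k}{6}\right) + T\right) = k \left(- \frac{1}{3} + T + \frac{k}{6}\right)$)
$Z{\left(2,X{\left(1 \right)} \right)} M{\left(-1 \right)} - 5 = \frac{\left(-1 - 1\right) \left(-2 - 2 + 6 \cdot 2\right)}{6} \cdot 2 \left(-1\right) - 5 = \frac{\left(-1 - 1\right) \left(-2 - 2 + 12\right)}{6} \left(-2\right) - 5 = \frac{1}{6} \left(-2\right) \left(-2 - 2 + 12\right) \left(-2\right) - 5 = \frac{1}{6} \left(-2\right) 8 \left(-2\right) - 5 = \left(- \frac{8}{3}\right) \left(-2\right) - 5 = \frac{16}{3} - 5 = \frac{1}{3}$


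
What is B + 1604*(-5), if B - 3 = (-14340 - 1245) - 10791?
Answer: -34393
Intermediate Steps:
B = -26373 (B = 3 + ((-14340 - 1245) - 10791) = 3 + (-15585 - 10791) = 3 - 26376 = -26373)
B + 1604*(-5) = -26373 + 1604*(-5) = -26373 - 8020 = -34393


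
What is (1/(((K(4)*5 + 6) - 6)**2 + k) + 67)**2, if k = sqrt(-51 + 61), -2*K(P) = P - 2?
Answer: 339982582/75645 - 16492*sqrt(10)/75645 ≈ 4493.8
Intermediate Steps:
K(P) = 1 - P/2 (K(P) = -(P - 2)/2 = -(-2 + P)/2 = 1 - P/2)
k = sqrt(10) ≈ 3.1623
(1/(((K(4)*5 + 6) - 6)**2 + k) + 67)**2 = (1/((((1 - 1/2*4)*5 + 6) - 6)**2 + sqrt(10)) + 67)**2 = (1/((((1 - 2)*5 + 6) - 6)**2 + sqrt(10)) + 67)**2 = (1/(((-1*5 + 6) - 6)**2 + sqrt(10)) + 67)**2 = (1/(((-5 + 6) - 6)**2 + sqrt(10)) + 67)**2 = (1/((1 - 6)**2 + sqrt(10)) + 67)**2 = (1/((-5)**2 + sqrt(10)) + 67)**2 = (1/(25 + sqrt(10)) + 67)**2 = (67 + 1/(25 + sqrt(10)))**2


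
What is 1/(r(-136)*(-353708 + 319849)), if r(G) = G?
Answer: 1/4604824 ≈ 2.1716e-7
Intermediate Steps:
1/(r(-136)*(-353708 + 319849)) = 1/((-136)*(-353708 + 319849)) = -1/136/(-33859) = -1/136*(-1/33859) = 1/4604824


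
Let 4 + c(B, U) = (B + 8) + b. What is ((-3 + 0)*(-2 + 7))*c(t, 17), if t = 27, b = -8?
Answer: -345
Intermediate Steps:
c(B, U) = -4 + B (c(B, U) = -4 + ((B + 8) - 8) = -4 + ((8 + B) - 8) = -4 + B)
((-3 + 0)*(-2 + 7))*c(t, 17) = ((-3 + 0)*(-2 + 7))*(-4 + 27) = -3*5*23 = -15*23 = -345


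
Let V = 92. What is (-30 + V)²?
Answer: 3844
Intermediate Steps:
(-30 + V)² = (-30 + 92)² = 62² = 3844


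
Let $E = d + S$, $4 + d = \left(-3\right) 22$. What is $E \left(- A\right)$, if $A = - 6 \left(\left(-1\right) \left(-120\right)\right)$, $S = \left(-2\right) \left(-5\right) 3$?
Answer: $-28800$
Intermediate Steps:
$S = 30$ ($S = 10 \cdot 3 = 30$)
$d = -70$ ($d = -4 - 66 = -70$)
$A = -720$ ($A = \left(-6\right) 120 = -720$)
$E = -40$ ($E = -70 + 30 = -40$)
$E \left(- A\right) = - 40 \left(\left(-1\right) \left(-720\right)\right) = \left(-40\right) 720 = -28800$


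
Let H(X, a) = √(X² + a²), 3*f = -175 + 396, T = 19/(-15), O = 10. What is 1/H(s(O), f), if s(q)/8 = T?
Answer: 15*√1244129/1244129 ≈ 0.013448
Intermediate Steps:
T = -19/15 (T = 19*(-1/15) = -19/15 ≈ -1.2667)
s(q) = -152/15 (s(q) = 8*(-19/15) = -152/15)
f = 221/3 (f = (-175 + 396)/3 = (⅓)*221 = 221/3 ≈ 73.667)
1/H(s(O), f) = 1/(√((-152/15)² + (221/3)²)) = 1/(√(23104/225 + 48841/9)) = 1/(√(1244129/225)) = 1/(√1244129/15) = 15*√1244129/1244129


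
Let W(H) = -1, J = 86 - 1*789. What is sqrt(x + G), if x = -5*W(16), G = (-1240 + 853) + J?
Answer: I*sqrt(1085) ≈ 32.939*I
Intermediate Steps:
J = -703 (J = 86 - 789 = -703)
G = -1090 (G = (-1240 + 853) - 703 = -387 - 703 = -1090)
x = 5 (x = -5*(-1) = 5)
sqrt(x + G) = sqrt(5 - 1090) = sqrt(-1085) = I*sqrt(1085)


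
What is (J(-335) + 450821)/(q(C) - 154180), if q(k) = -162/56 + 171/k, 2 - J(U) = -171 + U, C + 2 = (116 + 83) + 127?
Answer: -28433727/9713489 ≈ -2.9272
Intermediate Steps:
C = 324 (C = -2 + ((116 + 83) + 127) = -2 + (199 + 127) = -2 + 326 = 324)
J(U) = 173 - U (J(U) = 2 - (-171 + U) = 2 + (171 - U) = 173 - U)
q(k) = -81/28 + 171/k (q(k) = -162*1/56 + 171/k = -81/28 + 171/k)
(J(-335) + 450821)/(q(C) - 154180) = ((173 - 1*(-335)) + 450821)/((-81/28 + 171/324) - 154180) = ((173 + 335) + 450821)/((-81/28 + 171*(1/324)) - 154180) = (508 + 450821)/((-81/28 + 19/36) - 154180) = 451329/(-149/63 - 154180) = 451329/(-9713489/63) = 451329*(-63/9713489) = -28433727/9713489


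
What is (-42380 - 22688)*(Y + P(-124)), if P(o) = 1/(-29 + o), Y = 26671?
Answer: -265520515016/153 ≈ -1.7354e+9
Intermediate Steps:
(-42380 - 22688)*(Y + P(-124)) = (-42380 - 22688)*(26671 + 1/(-29 - 124)) = -65068*(26671 + 1/(-153)) = -65068*(26671 - 1/153) = -65068*4080662/153 = -265520515016/153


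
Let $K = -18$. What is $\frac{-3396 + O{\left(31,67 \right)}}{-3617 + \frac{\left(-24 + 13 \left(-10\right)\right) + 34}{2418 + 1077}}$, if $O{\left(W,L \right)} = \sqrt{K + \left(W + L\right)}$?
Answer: $\frac{263756}{280923} - \frac{932 \sqrt{5}}{842769} \approx 0.93642$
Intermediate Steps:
$O{\left(W,L \right)} = \sqrt{-18 + L + W}$ ($O{\left(W,L \right)} = \sqrt{-18 + \left(W + L\right)} = \sqrt{-18 + \left(L + W\right)} = \sqrt{-18 + L + W}$)
$\frac{-3396 + O{\left(31,67 \right)}}{-3617 + \frac{\left(-24 + 13 \left(-10\right)\right) + 34}{2418 + 1077}} = \frac{-3396 + \sqrt{-18 + 67 + 31}}{-3617 + \frac{\left(-24 + 13 \left(-10\right)\right) + 34}{2418 + 1077}} = \frac{-3396 + \sqrt{80}}{-3617 + \frac{\left(-24 - 130\right) + 34}{3495}} = \frac{-3396 + 4 \sqrt{5}}{-3617 + \left(-154 + 34\right) \frac{1}{3495}} = \frac{-3396 + 4 \sqrt{5}}{-3617 - \frac{8}{233}} = \frac{-3396 + 4 \sqrt{5}}{- \frac{842769}{233}} = \left(-3396 + 4 \sqrt{5}\right) \left(- \frac{233}{842769}\right) = \frac{263756}{280923} - \frac{932 \sqrt{5}}{842769}$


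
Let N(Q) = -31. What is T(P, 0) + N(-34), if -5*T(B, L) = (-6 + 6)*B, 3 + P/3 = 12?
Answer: -31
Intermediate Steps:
P = 27 (P = -9 + 3*12 = -9 + 36 = 27)
T(B, L) = 0 (T(B, L) = -(-6 + 6)*B/5 = -0*B = -⅕*0 = 0)
T(P, 0) + N(-34) = 0 - 31 = -31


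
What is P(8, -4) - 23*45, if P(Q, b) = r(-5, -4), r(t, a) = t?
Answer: -1040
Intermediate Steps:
P(Q, b) = -5
P(8, -4) - 23*45 = -5 - 23*45 = -5 - 1035 = -1040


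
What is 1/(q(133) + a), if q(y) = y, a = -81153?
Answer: -1/81020 ≈ -1.2343e-5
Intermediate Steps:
1/(q(133) + a) = 1/(133 - 81153) = 1/(-81020) = -1/81020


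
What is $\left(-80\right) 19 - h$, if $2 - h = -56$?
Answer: $-1578$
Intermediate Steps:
$h = 58$ ($h = 2 - -56 = 2 + 56 = 58$)
$\left(-80\right) 19 - h = \left(-80\right) 19 - 58 = -1520 - 58 = -1578$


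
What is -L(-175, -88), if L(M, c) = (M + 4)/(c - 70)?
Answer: -171/158 ≈ -1.0823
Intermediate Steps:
L(M, c) = (4 + M)/(-70 + c)
-L(-175, -88) = -(4 - 175)/(-70 - 88) = -(-171)/(-158) = -(-1)*(-171)/158 = -1*171/158 = -171/158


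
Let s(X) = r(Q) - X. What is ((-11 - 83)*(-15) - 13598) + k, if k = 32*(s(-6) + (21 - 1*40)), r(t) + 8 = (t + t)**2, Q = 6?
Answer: -8252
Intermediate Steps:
r(t) = -8 + 4*t**2 (r(t) = -8 + (t + t)**2 = -8 + (2*t)**2 = -8 + 4*t**2)
s(X) = 136 - X (s(X) = (-8 + 4*6**2) - X = (-8 + 4*36) - X = (-8 + 144) - X = 136 - X)
k = 3936 (k = 32*((136 - 1*(-6)) + (21 - 1*40)) = 32*((136 + 6) + (21 - 40)) = 32*(142 - 19) = 32*123 = 3936)
((-11 - 83)*(-15) - 13598) + k = ((-11 - 83)*(-15) - 13598) + 3936 = (-94*(-15) - 13598) + 3936 = (1410 - 13598) + 3936 = -12188 + 3936 = -8252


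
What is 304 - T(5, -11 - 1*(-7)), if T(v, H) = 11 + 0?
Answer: 293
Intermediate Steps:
T(v, H) = 11
304 - T(5, -11 - 1*(-7)) = 304 - 1*11 = 304 - 11 = 293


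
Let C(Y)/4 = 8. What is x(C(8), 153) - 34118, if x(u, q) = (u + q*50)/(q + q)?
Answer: -5216213/153 ≈ -34093.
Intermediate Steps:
C(Y) = 32 (C(Y) = 4*8 = 32)
x(u, q) = (u + 50*q)/(2*q) (x(u, q) = (u + 50*q)/((2*q)) = (u + 50*q)*(1/(2*q)) = (u + 50*q)/(2*q))
x(C(8), 153) - 34118 = (25 + (½)*32/153) - 34118 = (25 + (½)*32*(1/153)) - 34118 = (25 + 16/153) - 34118 = 3841/153 - 34118 = -5216213/153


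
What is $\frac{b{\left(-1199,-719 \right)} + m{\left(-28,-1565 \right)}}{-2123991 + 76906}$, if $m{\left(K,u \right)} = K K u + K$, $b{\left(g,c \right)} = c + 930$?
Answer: $\frac{1226777}{2047085} \approx 0.59928$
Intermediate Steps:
$b{\left(g,c \right)} = 930 + c$
$m{\left(K,u \right)} = K + u K^{2}$ ($m{\left(K,u \right)} = K^{2} u + K = u K^{2} + K = K + u K^{2}$)
$\frac{b{\left(-1199,-719 \right)} + m{\left(-28,-1565 \right)}}{-2123991 + 76906} = \frac{\left(930 - 719\right) - 28 \left(1 - -43820\right)}{-2123991 + 76906} = \frac{211 - 28 \left(1 + 43820\right)}{-2047085} = \left(211 - 1226988\right) \left(- \frac{1}{2047085}\right) = \left(-1226777\right) \left(- \frac{1}{2047085}\right) = \frac{1226777}{2047085}$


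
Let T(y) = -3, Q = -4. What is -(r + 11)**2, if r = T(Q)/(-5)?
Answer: -3364/25 ≈ -134.56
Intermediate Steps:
r = 3/5 (r = -3/(-5) = -3*(-1/5) = 3/5 ≈ 0.60000)
-(r + 11)**2 = -(3/5 + 11)**2 = -(58/5)**2 = -1*3364/25 = -3364/25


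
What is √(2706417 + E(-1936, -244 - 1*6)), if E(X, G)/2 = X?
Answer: √2702545 ≈ 1643.9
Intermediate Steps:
E(X, G) = 2*X
√(2706417 + E(-1936, -244 - 1*6)) = √(2706417 + 2*(-1936)) = √(2706417 - 3872) = √2702545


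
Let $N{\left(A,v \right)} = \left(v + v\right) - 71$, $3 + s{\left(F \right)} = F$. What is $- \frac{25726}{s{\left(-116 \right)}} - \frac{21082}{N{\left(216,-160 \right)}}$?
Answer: $\frac{739272}{2737} \approx 270.1$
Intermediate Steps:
$s{\left(F \right)} = -3 + F$
$N{\left(A,v \right)} = -71 + 2 v$ ($N{\left(A,v \right)} = 2 v - 71 = -71 + 2 v$)
$- \frac{25726}{s{\left(-116 \right)}} - \frac{21082}{N{\left(216,-160 \right)}} = - \frac{25726}{-3 - 116} - \frac{21082}{-71 + 2 \left(-160\right)} = - \frac{25726}{-119} - \frac{21082}{-71 - 320} = \left(-25726\right) \left(- \frac{1}{119}\right) - \frac{21082}{-391} = \frac{25726}{119} - - \frac{21082}{391} = \frac{25726}{119} + \frac{21082}{391} = \frac{739272}{2737}$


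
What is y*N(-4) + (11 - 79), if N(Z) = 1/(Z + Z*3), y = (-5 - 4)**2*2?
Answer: -625/8 ≈ -78.125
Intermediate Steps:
y = 162 (y = (-9)**2*2 = 81*2 = 162)
N(Z) = 1/(4*Z) (N(Z) = 1/(Z + 3*Z) = 1/(4*Z))
y*N(-4) + (11 - 79) = 162*((1/4)/(-4)) + (11 - 79) = 162*((1/4)*(-1/4)) - 68 = 162*(-1/16) - 68 = -81/8 - 68 = -625/8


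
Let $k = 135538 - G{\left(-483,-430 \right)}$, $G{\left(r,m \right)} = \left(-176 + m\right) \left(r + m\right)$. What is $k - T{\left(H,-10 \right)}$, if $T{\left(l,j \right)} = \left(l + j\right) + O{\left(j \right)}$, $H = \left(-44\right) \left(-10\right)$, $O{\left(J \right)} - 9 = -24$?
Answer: $-418155$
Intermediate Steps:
$O{\left(J \right)} = -15$ ($O{\left(J \right)} = 9 - 24 = -15$)
$H = 440$
$T{\left(l,j \right)} = -15 + j + l$ ($T{\left(l,j \right)} = \left(l + j\right) - 15 = \left(j + l\right) - 15 = -15 + j + l$)
$G{\left(r,m \right)} = \left(-176 + m\right) \left(m + r\right)$
$k = -417740$ ($k = 135538 - \left(\left(-430\right)^{2} - -75680 - -85008 - -207690\right) = 135538 - \left(184900 + 75680 + 85008 + 207690\right) = 135538 - 553278 = -417740$)
$k - T{\left(H,-10 \right)} = -417740 - \left(-15 - 10 + 440\right) = -417740 - 415 = -418155$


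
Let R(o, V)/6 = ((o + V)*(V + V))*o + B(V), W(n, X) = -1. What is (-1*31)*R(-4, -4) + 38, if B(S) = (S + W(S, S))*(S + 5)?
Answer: 48584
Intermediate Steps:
B(S) = (-1 + S)*(5 + S) (B(S) = (S - 1)*(S + 5) = (-1 + S)*(5 + S))
R(o, V) = -30 + 6*V² + 24*V + 12*V*o*(V + o) (R(o, V) = 6*(((o + V)*(V + V))*o + (-5 + V² + 4*V)) = 6*(((V + o)*(2*V))*o + (-5 + V² + 4*V)) = 6*((2*V*(V + o))*o + (-5 + V² + 4*V)) = 6*(2*V*o*(V + o) + (-5 + V² + 4*V)) = 6*(-5 + V² + 4*V + 2*V*o*(V + o)) = -30 + 6*V² + 24*V + 12*V*o*(V + o))
(-1*31)*R(-4, -4) + 38 = (-1*31)*(-30 + 6*(-4)² + 24*(-4) + 12*(-4)*(-4)² + 12*(-4)*(-4)²) + 38 = -31*(-30 + 6*16 - 96 + 12*(-4)*16 + 12*(-4)*16) + 38 = -31*(-30 + 96 - 96 - 768 - 768) + 38 = -31*(-1566) + 38 = 48546 + 38 = 48584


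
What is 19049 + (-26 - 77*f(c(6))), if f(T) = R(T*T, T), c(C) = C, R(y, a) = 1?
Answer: 18946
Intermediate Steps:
f(T) = 1
19049 + (-26 - 77*f(c(6))) = 19049 + (-26 - 77*1) = 19049 + (-26 - 77) = 19049 - 103 = 18946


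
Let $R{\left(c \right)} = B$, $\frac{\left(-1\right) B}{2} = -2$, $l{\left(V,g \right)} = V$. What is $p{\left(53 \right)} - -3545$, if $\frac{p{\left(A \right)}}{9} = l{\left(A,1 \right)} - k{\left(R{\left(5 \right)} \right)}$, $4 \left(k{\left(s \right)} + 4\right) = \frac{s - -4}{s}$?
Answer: $\frac{8107}{2} \approx 4053.5$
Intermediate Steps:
$B = 4$ ($B = \left(-2\right) \left(-2\right) = 4$)
$R{\left(c \right)} = 4$
$k{\left(s \right)} = -4 + \frac{4 + s}{4 s}$ ($k{\left(s \right)} = -4 + \frac{\left(s - -4\right) \frac{1}{s}}{4} = -4 + \frac{\left(s + 4\right) \frac{1}{s}}{4} = -4 + \frac{\left(4 + s\right) \frac{1}{s}}{4} = -4 + \frac{\frac{1}{s} \left(4 + s\right)}{4} = -4 + \frac{4 + s}{4 s}$)
$p{\left(A \right)} = \frac{63}{2} + 9 A$ ($p{\left(A \right)} = 9 \left(A - \left(- \frac{15}{4} + \frac{1}{4}\right)\right) = 9 \left(A - - \frac{7}{2}\right) = 9 \left(A + \frac{7}{2}\right) = 9 \left(\frac{7}{2} + A\right) = \frac{63}{2} + 9 A$)
$p{\left(53 \right)} - -3545 = \left(\frac{63}{2} + 9 \cdot 53\right) - -3545 = \left(\frac{63}{2} + 477\right) + 3545 = \frac{1017}{2} + 3545 = \frac{8107}{2}$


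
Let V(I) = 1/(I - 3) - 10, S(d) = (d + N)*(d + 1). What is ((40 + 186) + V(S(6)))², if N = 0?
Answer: 70980625/1521 ≈ 46667.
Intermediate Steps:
S(d) = d*(1 + d) (S(d) = (d + 0)*(d + 1) = d*(1 + d))
V(I) = -10 + 1/(-3 + I) (V(I) = 1/(-3 + I) - 10 = -10 + 1/(-3 + I))
((40 + 186) + V(S(6)))² = ((40 + 186) + (31 - 60*(1 + 6))/(-3 + 6*(1 + 6)))² = (226 + (31 - 60*7)/(-3 + 6*7))² = (226 + (31 - 10*42)/(-3 + 42))² = (226 + (31 - 420)/39)² = (226 + (1/39)*(-389))² = (226 - 389/39)² = (8425/39)² = 70980625/1521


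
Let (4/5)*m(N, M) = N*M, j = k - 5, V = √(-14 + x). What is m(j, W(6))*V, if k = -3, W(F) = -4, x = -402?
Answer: 160*I*√26 ≈ 815.84*I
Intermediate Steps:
V = 4*I*√26 (V = √(-14 - 402) = √(-416) = 4*I*√26 ≈ 20.396*I)
j = -8 (j = -3 - 5 = -8)
m(N, M) = 5*M*N/4 (m(N, M) = 5*(N*M)/4 = 5*(M*N)/4 = 5*M*N/4)
m(j, W(6))*V = ((5/4)*(-4)*(-8))*(4*I*√26) = 40*(4*I*√26) = 160*I*√26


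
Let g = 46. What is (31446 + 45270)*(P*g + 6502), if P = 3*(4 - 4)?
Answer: 498807432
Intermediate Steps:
P = 0 (P = 3*0 = 0)
(31446 + 45270)*(P*g + 6502) = (31446 + 45270)*(0*46 + 6502) = 76716*(0 + 6502) = 76716*6502 = 498807432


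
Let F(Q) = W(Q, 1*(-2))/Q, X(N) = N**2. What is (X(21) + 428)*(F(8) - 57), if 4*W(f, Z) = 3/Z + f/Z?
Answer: -3179671/64 ≈ -49682.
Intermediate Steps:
W(f, Z) = 3/(4*Z) + f/(4*Z) (W(f, Z) = (3/Z + f/Z)/4 = 3/(4*Z) + f/(4*Z))
F(Q) = (-3/8 - Q/8)/Q (F(Q) = ((3 + Q)/(4*((1*(-2)))))/Q = ((1/4)*(3 + Q)/(-2))/Q = ((1/4)*(-1/2)*(3 + Q))/Q = (-3/8 - Q/8)/Q)
(X(21) + 428)*(F(8) - 57) = (21**2 + 428)*((1/8)*(-3 - 1*8)/8 - 57) = (441 + 428)*((1/8)*(1/8)*(-3 - 8) - 57) = 869*((1/8)*(1/8)*(-11) - 57) = 869*(-11/64 - 57) = 869*(-3659/64) = -3179671/64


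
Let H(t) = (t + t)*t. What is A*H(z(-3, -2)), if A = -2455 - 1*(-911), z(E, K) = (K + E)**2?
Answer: -1930000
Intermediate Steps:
z(E, K) = (E + K)**2
H(t) = 2*t**2 (H(t) = (2*t)*t = 2*t**2)
A = -1544 (A = -2455 + 911 = -1544)
A*H(z(-3, -2)) = -3088*((-3 - 2)**2)**2 = -3088*((-5)**2)**2 = -3088*25**2 = -3088*625 = -1544*1250 = -1930000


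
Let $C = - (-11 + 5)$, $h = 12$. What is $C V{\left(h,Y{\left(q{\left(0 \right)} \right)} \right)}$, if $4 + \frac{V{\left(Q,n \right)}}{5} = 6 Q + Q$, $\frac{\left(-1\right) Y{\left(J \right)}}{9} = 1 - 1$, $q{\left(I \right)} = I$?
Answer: $2400$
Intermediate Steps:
$C = 6$ ($C = \left(-1\right) \left(-6\right) = 6$)
$Y{\left(J \right)} = 0$ ($Y{\left(J \right)} = - 9 \left(1 - 1\right) = \left(-9\right) 0 = 0$)
$V{\left(Q,n \right)} = -20 + 35 Q$ ($V{\left(Q,n \right)} = -20 + 5 \left(6 Q + Q\right) = -20 + 5 \cdot 7 Q = -20 + 35 Q$)
$C V{\left(h,Y{\left(q{\left(0 \right)} \right)} \right)} = 6 \left(-20 + 35 \cdot 12\right) = 6 \left(-20 + 420\right) = 6 \cdot 400 = 2400$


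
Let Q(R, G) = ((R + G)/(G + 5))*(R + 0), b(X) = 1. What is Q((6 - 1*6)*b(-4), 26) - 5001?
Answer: -5001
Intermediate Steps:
Q(R, G) = R*(G + R)/(5 + G) (Q(R, G) = ((G + R)/(5 + G))*R = R*(G + R)/(5 + G))
Q((6 - 1*6)*b(-4), 26) - 5001 = ((6 - 1*6)*1)*(26 + (6 - 1*6)*1)/(5 + 26) - 5001 = ((6 - 6)*1)*(26 + (6 - 6)*1)/31 - 5001 = (0*1)*(1/31)*(26 + 0*1) - 5001 = 0*(1/31)*(26 + 0) - 5001 = 0*(1/31)*26 - 5001 = 0 - 5001 = -5001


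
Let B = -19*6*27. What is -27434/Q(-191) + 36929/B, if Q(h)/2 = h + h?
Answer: 7028512/293949 ≈ 23.911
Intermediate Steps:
Q(h) = 4*h (Q(h) = 2*(h + h) = 2*(2*h) = 4*h)
B = -3078 (B = -114*27 = -3078)
-27434/Q(-191) + 36929/B = -27434/(4*(-191)) + 36929/(-3078) = -27434/(-764) + 36929*(-1/3078) = -27434*(-1/764) - 36929/3078 = 13717/382 - 36929/3078 = 7028512/293949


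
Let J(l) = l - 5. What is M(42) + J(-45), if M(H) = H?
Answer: -8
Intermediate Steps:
J(l) = -5 + l
M(42) + J(-45) = 42 + (-5 - 45) = 42 - 50 = -8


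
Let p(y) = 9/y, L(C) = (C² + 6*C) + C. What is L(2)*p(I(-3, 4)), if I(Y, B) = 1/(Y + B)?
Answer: 162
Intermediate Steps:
I(Y, B) = 1/(B + Y)
L(C) = C² + 7*C
L(2)*p(I(-3, 4)) = (2*(7 + 2))*(9/(1/(4 - 3))) = (2*9)*(9/(1/1)) = 18*(9/1) = 18*(9*1) = 18*9 = 162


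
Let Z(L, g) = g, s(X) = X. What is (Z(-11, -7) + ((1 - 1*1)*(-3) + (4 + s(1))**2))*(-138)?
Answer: -2484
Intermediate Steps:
(Z(-11, -7) + ((1 - 1*1)*(-3) + (4 + s(1))**2))*(-138) = (-7 + ((1 - 1*1)*(-3) + (4 + 1)**2))*(-138) = (-7 + ((1 - 1)*(-3) + 5**2))*(-138) = (-7 + (0*(-3) + 25))*(-138) = (-7 + (0 + 25))*(-138) = (-7 + 25)*(-138) = 18*(-138) = -2484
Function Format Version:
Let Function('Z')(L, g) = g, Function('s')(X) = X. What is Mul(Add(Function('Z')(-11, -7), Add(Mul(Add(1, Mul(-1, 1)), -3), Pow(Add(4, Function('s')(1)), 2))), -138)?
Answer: -2484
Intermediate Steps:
Mul(Add(Function('Z')(-11, -7), Add(Mul(Add(1, Mul(-1, 1)), -3), Pow(Add(4, Function('s')(1)), 2))), -138) = Mul(Add(-7, Add(Mul(Add(1, Mul(-1, 1)), -3), Pow(Add(4, 1), 2))), -138) = Mul(Add(-7, Add(Mul(Add(1, -1), -3), Pow(5, 2))), -138) = Mul(Add(-7, Add(Mul(0, -3), 25)), -138) = Mul(Add(-7, Add(0, 25)), -138) = Mul(Add(-7, 25), -138) = Mul(18, -138) = -2484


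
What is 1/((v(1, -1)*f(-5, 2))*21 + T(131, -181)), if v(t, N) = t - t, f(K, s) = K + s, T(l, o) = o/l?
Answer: -131/181 ≈ -0.72376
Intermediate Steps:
v(t, N) = 0
1/((v(1, -1)*f(-5, 2))*21 + T(131, -181)) = 1/((0*(-5 + 2))*21 - 181/131) = 1/((0*(-3))*21 - 181*1/131) = 1/(0*21 - 181/131) = 1/(0 - 181/131) = 1/(-181/131) = -131/181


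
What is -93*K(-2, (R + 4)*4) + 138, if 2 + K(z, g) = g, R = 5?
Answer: -3024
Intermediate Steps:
K(z, g) = -2 + g
-93*K(-2, (R + 4)*4) + 138 = -93*(-2 + (5 + 4)*4) + 138 = -93*(-2 + 9*4) + 138 = -93*(-2 + 36) + 138 = -93*34 + 138 = -3162 + 138 = -3024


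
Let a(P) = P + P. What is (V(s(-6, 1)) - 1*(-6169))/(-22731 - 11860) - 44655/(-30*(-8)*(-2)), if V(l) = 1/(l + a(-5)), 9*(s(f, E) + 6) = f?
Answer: 2569500023/27672800 ≈ 92.853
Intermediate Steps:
s(f, E) = -6 + f/9
a(P) = 2*P
V(l) = 1/(-10 + l) (V(l) = 1/(l + 2*(-5)) = 1/(l - 10) = 1/(-10 + l))
(V(s(-6, 1)) - 1*(-6169))/(-22731 - 11860) - 44655/(-30*(-8)*(-2)) = (1/(-10 + (-6 + (1/9)*(-6))) - 1*(-6169))/(-22731 - 11860) - 44655/(-30*(-8)*(-2)) = (1/(-10 + (-6 - 2/3)) + 6169)/(-34591) - 44655/(240*(-2)) = (1/(-10 - 20/3) + 6169)*(-1/34591) - 44655/(-480) = (1/(-50/3) + 6169)*(-1/34591) - 44655*(-1/480) = (-3/50 + 6169)*(-1/34591) + 2977/32 = (308447/50)*(-1/34591) + 2977/32 = -308447/1729550 + 2977/32 = 2569500023/27672800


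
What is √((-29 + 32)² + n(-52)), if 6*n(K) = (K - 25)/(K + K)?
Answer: √222027/156 ≈ 3.0205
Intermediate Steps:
n(K) = (-25 + K)/(12*K) (n(K) = ((K - 25)/(K + K))/6 = ((-25 + K)/((2*K)))/6 = ((-25 + K)*(1/(2*K)))/6 = ((-25 + K)/(2*K))/6 = (-25 + K)/(12*K))
√((-29 + 32)² + n(-52)) = √((-29 + 32)² + (1/12)*(-25 - 52)/(-52)) = √(3² + (1/12)*(-1/52)*(-77)) = √(9 + 77/624) = √(5693/624) = √222027/156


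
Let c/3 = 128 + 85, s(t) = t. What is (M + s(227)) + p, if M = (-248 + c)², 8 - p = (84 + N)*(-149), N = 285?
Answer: 208097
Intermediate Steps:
p = 54989 (p = 8 - (84 + 285)*(-149) = 8 - 369*(-149) = 8 - 1*(-54981) = 8 + 54981 = 54989)
c = 639 (c = 3*(128 + 85) = 3*213 = 639)
M = 152881 (M = (-248 + 639)² = 391² = 152881)
(M + s(227)) + p = (152881 + 227) + 54989 = 153108 + 54989 = 208097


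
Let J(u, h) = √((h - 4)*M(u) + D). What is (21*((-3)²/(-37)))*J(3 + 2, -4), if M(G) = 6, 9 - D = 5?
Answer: -378*I*√11/37 ≈ -33.883*I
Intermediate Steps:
D = 4 (D = 9 - 1*5 = 9 - 5 = 4)
J(u, h) = √(-20 + 6*h) (J(u, h) = √((h - 4)*6 + 4) = √((-4 + h)*6 + 4) = √((-24 + 6*h) + 4) = √(-20 + 6*h))
(21*((-3)²/(-37)))*J(3 + 2, -4) = (21*((-3)²/(-37)))*√(-20 + 6*(-4)) = (21*(9*(-1/37)))*√(-20 - 24) = (21*(-9/37))*√(-44) = -378*I*√11/37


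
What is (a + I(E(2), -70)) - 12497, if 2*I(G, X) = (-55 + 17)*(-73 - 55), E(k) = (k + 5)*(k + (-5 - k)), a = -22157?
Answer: -32222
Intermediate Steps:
E(k) = -25 - 5*k (E(k) = (5 + k)*(-5) = -25 - 5*k)
I(G, X) = 2432 (I(G, X) = ((-55 + 17)*(-73 - 55))/2 = (-38*(-128))/2 = (½)*4864 = 2432)
(a + I(E(2), -70)) - 12497 = (-22157 + 2432) - 12497 = -19725 - 12497 = -32222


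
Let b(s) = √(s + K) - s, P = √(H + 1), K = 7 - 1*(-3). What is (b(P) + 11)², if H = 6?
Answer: (11 + √(10 + √7) - √7)² ≈ 141.86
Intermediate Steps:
K = 10 (K = 7 + 3 = 10)
P = √7 (P = √(6 + 1) = √7 ≈ 2.6458)
b(s) = √(10 + s) - s (b(s) = √(s + 10) - s = √(10 + s) - s)
(b(P) + 11)² = ((√(10 + √7) - √7) + 11)² = (11 + √(10 + √7) - √7)²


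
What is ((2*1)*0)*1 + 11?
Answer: 11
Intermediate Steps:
((2*1)*0)*1 + 11 = (2*0)*1 + 11 = 0*1 + 11 = 0 + 11 = 11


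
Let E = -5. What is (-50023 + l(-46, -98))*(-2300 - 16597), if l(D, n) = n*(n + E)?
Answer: 754538313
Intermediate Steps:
l(D, n) = n*(-5 + n) (l(D, n) = n*(n - 5) = n*(-5 + n))
(-50023 + l(-46, -98))*(-2300 - 16597) = (-50023 - 98*(-5 - 98))*(-2300 - 16597) = (-50023 - 98*(-103))*(-18897) = (-50023 + 10094)*(-18897) = -39929*(-18897) = 754538313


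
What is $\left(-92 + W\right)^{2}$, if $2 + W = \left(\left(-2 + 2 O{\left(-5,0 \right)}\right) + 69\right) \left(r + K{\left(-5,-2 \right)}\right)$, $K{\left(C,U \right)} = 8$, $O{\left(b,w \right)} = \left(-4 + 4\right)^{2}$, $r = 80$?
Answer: $33663204$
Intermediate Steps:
$O{\left(b,w \right)} = 0$ ($O{\left(b,w \right)} = 0^{2} = 0$)
$W = 5894$ ($W = -2 + \left(\left(-2 + 2 \cdot 0\right) + 69\right) \left(80 + 8\right) = -2 + \left(\left(-2 + 0\right) + 69\right) 88 = -2 + \left(-2 + 69\right) 88 = -2 + 67 \cdot 88 = -2 + 5896 = 5894$)
$\left(-92 + W\right)^{2} = \left(-92 + 5894\right)^{2} = 5802^{2} = 33663204$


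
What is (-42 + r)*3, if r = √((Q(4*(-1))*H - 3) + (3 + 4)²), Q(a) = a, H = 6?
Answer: -126 + 3*√22 ≈ -111.93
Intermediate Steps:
r = √22 (r = √(((4*(-1))*6 - 3) + (3 + 4)²) = √((-4*6 - 3) + 7²) = √((-24 - 3) + 49) = √(-27 + 49) = √22 ≈ 4.6904)
(-42 + r)*3 = (-42 + √22)*3 = -126 + 3*√22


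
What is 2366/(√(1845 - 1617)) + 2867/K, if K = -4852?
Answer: -2867/4852 + 1183*√57/57 ≈ 156.10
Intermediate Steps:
2366/(√(1845 - 1617)) + 2867/K = 2366/(√(1845 - 1617)) + 2867/(-4852) = 2366/(√228) + 2867*(-1/4852) = 2366/((2*√57)) - 2867/4852 = 2366*(√57/114) - 2867/4852 = 1183*√57/57 - 2867/4852 = -2867/4852 + 1183*√57/57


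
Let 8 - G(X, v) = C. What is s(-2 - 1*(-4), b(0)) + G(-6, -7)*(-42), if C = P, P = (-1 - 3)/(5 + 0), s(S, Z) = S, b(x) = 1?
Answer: -1838/5 ≈ -367.60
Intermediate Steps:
P = -4/5 ≈ -0.80000
C = -4/5 ≈ -0.80000
G(X, v) = 44/5 (G(X, v) = 8 - 1*(-4/5) = 8 + 4/5 = 44/5)
s(-2 - 1*(-4), b(0)) + G(-6, -7)*(-42) = (-2 - 1*(-4)) + (44/5)*(-42) = (-2 + 4) - 1848/5 = 2 - 1848/5 = -1838/5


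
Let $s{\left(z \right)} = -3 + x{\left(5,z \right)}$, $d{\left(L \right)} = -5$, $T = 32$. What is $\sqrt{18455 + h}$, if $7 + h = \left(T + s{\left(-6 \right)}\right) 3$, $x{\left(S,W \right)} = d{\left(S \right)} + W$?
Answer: $29 \sqrt{22} \approx 136.02$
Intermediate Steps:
$x{\left(S,W \right)} = -5 + W$
$s{\left(z \right)} = -8 + z$ ($s{\left(z \right)} = -3 + \left(-5 + z\right) = -8 + z$)
$h = 47$ ($h = -7 + \left(32 - 14\right) 3 = -7 + 18 \cdot 3 = -7 + 54 = 47$)
$\sqrt{18455 + h} = \sqrt{18455 + 47} = \sqrt{18502} = 29 \sqrt{22}$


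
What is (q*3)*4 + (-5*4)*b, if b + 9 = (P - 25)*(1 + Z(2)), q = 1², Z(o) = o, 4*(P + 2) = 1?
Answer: 1797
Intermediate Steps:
P = -7/4 (P = -2 + (¼)*1 = -2 + ¼ = -7/4 ≈ -1.7500)
q = 1
b = -357/4 (b = -9 + (-7/4 - 25)*(1 + 2) = -9 - 107/4*3 = -9 - 321/4 = -357/4 ≈ -89.250)
(q*3)*4 + (-5*4)*b = (1*3)*4 - 5*4*(-357/4) = 3*4 - 20*(-357/4) = 12 + 1785 = 1797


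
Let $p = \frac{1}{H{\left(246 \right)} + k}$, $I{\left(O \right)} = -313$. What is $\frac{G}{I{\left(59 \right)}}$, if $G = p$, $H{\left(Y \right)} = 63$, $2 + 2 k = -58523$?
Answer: $\frac{2}{18278887} \approx 1.0942 \cdot 10^{-7}$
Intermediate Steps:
$k = - \frac{58525}{2}$ ($k = -1 + \frac{1}{2} \left(-58523\right) = -1 - \frac{58523}{2} = - \frac{58525}{2} \approx -29263.0$)
$p = - \frac{2}{58399}$ ($p = \frac{1}{63 - \frac{58525}{2}} = \frac{1}{- \frac{58399}{2}} = - \frac{2}{58399} \approx -3.4247 \cdot 10^{-5}$)
$G = - \frac{2}{58399} \approx -3.4247 \cdot 10^{-5}$
$\frac{G}{I{\left(59 \right)}} = - \frac{2}{58399 \left(-313\right)} = \left(- \frac{2}{58399}\right) \left(- \frac{1}{313}\right) = \frac{2}{18278887}$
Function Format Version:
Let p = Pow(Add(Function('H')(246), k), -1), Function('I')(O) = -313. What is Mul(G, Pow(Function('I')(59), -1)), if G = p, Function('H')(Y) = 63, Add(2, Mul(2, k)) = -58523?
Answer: Rational(2, 18278887) ≈ 1.0942e-7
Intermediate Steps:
k = Rational(-58525, 2) (k = Add(-1, Mul(Rational(1, 2), -58523)) = Add(-1, Rational(-58523, 2)) = Rational(-58525, 2) ≈ -29263.)
p = Rational(-2, 58399) (p = Pow(Add(63, Rational(-58525, 2)), -1) = Pow(Rational(-58399, 2), -1) = Rational(-2, 58399) ≈ -3.4247e-5)
G = Rational(-2, 58399) ≈ -3.4247e-5
Mul(G, Pow(Function('I')(59), -1)) = Mul(Rational(-2, 58399), Pow(-313, -1)) = Mul(Rational(-2, 58399), Rational(-1, 313)) = Rational(2, 18278887)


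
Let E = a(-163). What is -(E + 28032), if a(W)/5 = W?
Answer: -27217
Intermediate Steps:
a(W) = 5*W
E = -815 (E = 5*(-163) = -815)
-(E + 28032) = -(-815 + 28032) = -1*27217 = -27217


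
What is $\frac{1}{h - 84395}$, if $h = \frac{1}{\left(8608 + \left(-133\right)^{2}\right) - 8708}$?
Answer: $- \frac{17589}{1484423654} \approx -1.1849 \cdot 10^{-5}$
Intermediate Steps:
$h = \frac{1}{17589}$ ($h = \frac{1}{\left(8608 + 17689\right) - 8708} = \frac{1}{26297 - 8708} = \frac{1}{17589} \approx 5.6854 \cdot 10^{-5}$)
$\frac{1}{h - 84395} = \frac{1}{\frac{1}{17589} - 84395} = \frac{1}{- \frac{1484423654}{17589}} = - \frac{17589}{1484423654}$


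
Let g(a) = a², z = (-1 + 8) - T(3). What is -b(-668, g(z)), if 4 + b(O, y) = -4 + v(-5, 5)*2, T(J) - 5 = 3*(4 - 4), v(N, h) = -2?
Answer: 12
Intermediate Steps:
T(J) = 5 (T(J) = 5 + 3*(4 - 4) = 5 + 3*0 = 5 + 0 = 5)
z = 2 (z = (-1 + 8) - 1*5 = 7 - 5 = 2)
b(O, y) = -12 (b(O, y) = -4 + (-4 - 2*2) = -4 + (-4 - 4) = -4 - 8 = -12)
-b(-668, g(z)) = -1*(-12) = 12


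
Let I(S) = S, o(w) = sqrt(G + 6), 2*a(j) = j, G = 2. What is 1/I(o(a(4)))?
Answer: sqrt(2)/4 ≈ 0.35355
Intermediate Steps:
a(j) = j/2
o(w) = 2*sqrt(2) (o(w) = sqrt(2 + 6) = sqrt(8) = 2*sqrt(2))
1/I(o(a(4))) = 1/(2*sqrt(2)) = sqrt(2)/4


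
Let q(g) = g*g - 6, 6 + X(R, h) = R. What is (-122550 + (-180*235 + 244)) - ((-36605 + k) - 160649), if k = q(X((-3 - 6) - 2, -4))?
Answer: 32365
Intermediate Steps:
X(R, h) = -6 + R
q(g) = -6 + g² (q(g) = g² - 6 = -6 + g²)
k = 283 (k = -6 + (-6 + ((-3 - 6) - 2))² = -6 + (-6 + (-9 - 2))² = -6 + (-6 - 11)² = -6 + (-17)² = -6 + 289 = 283)
(-122550 + (-180*235 + 244)) - ((-36605 + k) - 160649) = (-122550 + (-180*235 + 244)) - ((-36605 + 283) - 160649) = (-122550 + (-42300 + 244)) - (-36322 - 160649) = (-122550 - 42056) - 1*(-196971) = -164606 + 196971 = 32365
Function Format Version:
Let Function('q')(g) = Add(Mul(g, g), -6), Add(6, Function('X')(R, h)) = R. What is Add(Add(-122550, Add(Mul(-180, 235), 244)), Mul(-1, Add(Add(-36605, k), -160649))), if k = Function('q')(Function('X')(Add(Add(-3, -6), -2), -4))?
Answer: 32365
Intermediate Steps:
Function('X')(R, h) = Add(-6, R)
Function('q')(g) = Add(-6, Pow(g, 2)) (Function('q')(g) = Add(Pow(g, 2), -6) = Add(-6, Pow(g, 2)))
k = 283 (k = Add(-6, Pow(Add(-6, Add(Add(-3, -6), -2)), 2)) = Add(-6, Pow(Add(-6, Add(-9, -2)), 2)) = Add(-6, Pow(Add(-6, -11), 2)) = Add(-6, Pow(-17, 2)) = Add(-6, 289) = 283)
Add(Add(-122550, Add(Mul(-180, 235), 244)), Mul(-1, Add(Add(-36605, k), -160649))) = Add(Add(-122550, Add(Mul(-180, 235), 244)), Mul(-1, Add(Add(-36605, 283), -160649))) = Add(Add(-122550, Add(-42300, 244)), Mul(-1, Add(-36322, -160649))) = Add(Add(-122550, -42056), Mul(-1, -196971)) = Add(-164606, 196971) = 32365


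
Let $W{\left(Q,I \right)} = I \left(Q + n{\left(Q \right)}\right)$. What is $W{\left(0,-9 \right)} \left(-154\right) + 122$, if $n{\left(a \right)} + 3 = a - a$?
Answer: $-4036$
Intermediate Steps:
$n{\left(a \right)} = -3$ ($n{\left(a \right)} = -3 + \left(a - a\right) = -3 + 0 = -3$)
$W{\left(Q,I \right)} = I \left(-3 + Q\right)$ ($W{\left(Q,I \right)} = I \left(Q - 3\right) = I \left(-3 + Q\right)$)
$W{\left(0,-9 \right)} \left(-154\right) + 122 = - 9 \left(-3 + 0\right) \left(-154\right) + 122 = \left(-9\right) \left(-3\right) \left(-154\right) + 122 = 27 \left(-154\right) + 122 = -4158 + 122 = -4036$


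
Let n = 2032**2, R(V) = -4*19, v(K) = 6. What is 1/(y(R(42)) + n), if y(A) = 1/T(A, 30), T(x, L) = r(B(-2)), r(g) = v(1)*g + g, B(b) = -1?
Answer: 7/28903167 ≈ 2.4219e-7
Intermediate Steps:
R(V) = -76
r(g) = 7*g (r(g) = 6*g + g = 7*g)
T(x, L) = -7 (T(x, L) = 7*(-1) = -7)
n = 4129024
y(A) = -1/7 (y(A) = 1/(-7) = -1/7)
1/(y(R(42)) + n) = 1/(-1/7 + 4129024) = 1/(28903167/7) = 7/28903167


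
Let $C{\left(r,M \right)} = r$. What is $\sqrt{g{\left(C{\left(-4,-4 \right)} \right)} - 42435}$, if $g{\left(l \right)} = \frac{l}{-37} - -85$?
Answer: $\frac{i \sqrt{57977002}}{37} \approx 205.79 i$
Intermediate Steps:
$g{\left(l \right)} = 85 - \frac{l}{37}$ ($g{\left(l \right)} = l \left(- \frac{1}{37}\right) + 85 = - \frac{l}{37} + 85 = 85 - \frac{l}{37}$)
$\sqrt{g{\left(C{\left(-4,-4 \right)} \right)} - 42435} = \sqrt{\left(85 - - \frac{4}{37}\right) - 42435} = \sqrt{\left(85 + \frac{4}{37}\right) - 42435} = \sqrt{\frac{3149}{37} - 42435} = \sqrt{- \frac{1566946}{37}} = \frac{i \sqrt{57977002}}{37}$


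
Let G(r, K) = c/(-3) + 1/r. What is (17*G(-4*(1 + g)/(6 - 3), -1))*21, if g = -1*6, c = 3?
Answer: -6069/20 ≈ -303.45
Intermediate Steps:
g = -6
G(r, K) = -1 + 1/r (G(r, K) = 3/(-3) + 1/r = 3*(-1/3) + 1/r = -1 + 1/r)
(17*G(-4*(1 + g)/(6 - 3), -1))*21 = (17*((1 - (-4)*(1 - 6)/(6 - 3))/((-4*(1 - 6)/(6 - 3)))))*21 = (17*((1 - (-4)*(-5/3))/((-(-20)/3))))*21 = (17*((1 - (-4)*(-5*1/3))/((-(-20)/3))))*21 = (17*((1 - (-4)*(-5)/3)/((-4*(-5/3)))))*21 = (17*((1 - 1*20/3)/(20/3)))*21 = (17*(3*(1 - 20/3)/20))*21 = (17*((3/20)*(-17/3)))*21 = (17*(-17/20))*21 = -289/20*21 = -6069/20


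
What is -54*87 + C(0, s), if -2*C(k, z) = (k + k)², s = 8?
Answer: -4698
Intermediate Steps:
C(k, z) = -2*k² (C(k, z) = -(k + k)²/2 = -4*k²/2 = -2*k²)
-54*87 + C(0, s) = -54*87 - 2*0² = -4698 - 2*0 = -4698 + 0 = -4698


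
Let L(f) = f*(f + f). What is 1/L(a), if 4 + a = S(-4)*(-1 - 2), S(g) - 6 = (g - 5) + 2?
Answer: ½ ≈ 0.50000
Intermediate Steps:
S(g) = 3 + g (S(g) = 6 + ((g - 5) + 2) = 6 + ((-5 + g) + 2) = 6 + (-3 + g) = 3 + g)
a = -1 (a = -4 + (3 - 4)*(-1 - 2) = -4 - 1*(-3) = -4 + 3 = -1)
L(f) = 2*f² (L(f) = f*(2*f) = 2*f²)
1/L(a) = 1/(2*(-1)²) = 1/(2*1) = 1/2 = ½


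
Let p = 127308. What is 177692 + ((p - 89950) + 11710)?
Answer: 226760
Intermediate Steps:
177692 + ((p - 89950) + 11710) = 177692 + ((127308 - 89950) + 11710) = 177692 + (37358 + 11710) = 177692 + 49068 = 226760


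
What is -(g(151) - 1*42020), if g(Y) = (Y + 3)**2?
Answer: 18304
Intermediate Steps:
g(Y) = (3 + Y)**2
-(g(151) - 1*42020) = -((3 + 151)**2 - 1*42020) = -(154**2 - 42020) = -(23716 - 42020) = -1*(-18304) = 18304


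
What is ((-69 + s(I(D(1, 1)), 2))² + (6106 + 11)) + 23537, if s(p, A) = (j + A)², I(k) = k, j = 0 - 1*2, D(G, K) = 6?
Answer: 34415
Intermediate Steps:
j = -2 (j = 0 - 2 = -2)
s(p, A) = (-2 + A)²
((-69 + s(I(D(1, 1)), 2))² + (6106 + 11)) + 23537 = ((-69 + (-2 + 2)²)² + (6106 + 11)) + 23537 = ((-69 + 0²)² + 6117) + 23537 = ((-69 + 0)² + 6117) + 23537 = ((-69)² + 6117) + 23537 = (4761 + 6117) + 23537 = 10878 + 23537 = 34415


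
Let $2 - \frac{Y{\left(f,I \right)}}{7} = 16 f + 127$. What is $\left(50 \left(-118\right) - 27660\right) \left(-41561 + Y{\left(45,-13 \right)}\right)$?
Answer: $1593294560$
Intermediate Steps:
$Y{\left(f,I \right)} = -875 - 112 f$ ($Y{\left(f,I \right)} = 14 - 7 \left(16 f + 127\right) = 14 - 7 \left(127 + 16 f\right) = 14 - \left(889 + 112 f\right) = -875 - 112 f$)
$\left(50 \left(-118\right) - 27660\right) \left(-41561 + Y{\left(45,-13 \right)}\right) = \left(50 \left(-118\right) - 27660\right) \left(-41561 - 5915\right) = \left(-5900 - 27660\right) \left(-41561 - 5915\right) = - 33560 \left(-41561 - 5915\right) = \left(-33560\right) \left(-47476\right) = 1593294560$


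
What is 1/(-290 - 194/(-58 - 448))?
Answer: -253/73273 ≈ -0.0034528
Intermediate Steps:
1/(-290 - 194/(-58 - 448)) = 1/(-290 - 194/(-506)) = 1/(-290 - 1/506*(-194)) = 1/(-290 + 97/253) = 1/(-73273/253) = -253/73273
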